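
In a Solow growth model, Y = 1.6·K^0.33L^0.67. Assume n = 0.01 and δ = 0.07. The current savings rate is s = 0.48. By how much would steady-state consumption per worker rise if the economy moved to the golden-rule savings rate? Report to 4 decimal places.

Δc ≈ 0.1808

The effective depreciation rate is n + δ = 0.01 + 0.07 = 0.08.
Current steady state (s = 0.48): k* = (0.48·1.6/0.08)^(1/0.67) ≈ 29.2467, y* = 1.6·29.2467^0.33 ≈ 4.8744, c* = (1−0.48)·4.8744 ≈ 2.5347.
Setting f'(k) = n+δ gives 0.33·1.6·k^(0.33−1) = 0.08, hence k_gold = (0.33·1.6/0.08)^(1/0.67) ≈ 16.7186.
y_gold = 1.6·16.7186^0.33 ≈ 4.0530, c_gold = y_gold − 0.08·k_gold ≈ 2.7155.
Gain: Δc = 2.7155 − 2.5347 ≈ 0.1808.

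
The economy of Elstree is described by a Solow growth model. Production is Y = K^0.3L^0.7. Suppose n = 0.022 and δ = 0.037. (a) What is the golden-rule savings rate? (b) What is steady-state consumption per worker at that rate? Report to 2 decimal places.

n + δ = 0.022 + 0.037 = 0.059.
For Cobb-Douglas, s_gold equals capital's share: s_gold = 0.3.
Golden rule sets MPK = n+δ: 0.3·k^(0.3−1) = 0.059, so k_gold = (0.3/0.059)^(1/0.7) ≈ 10.2084.
y_gold = 10.2084^0.3 ≈ 2.0076; c_gold = (1−0.3)·y_gold ≈ 1.4054.

(a) s_gold = 0.30; (b) c_gold ≈ 1.41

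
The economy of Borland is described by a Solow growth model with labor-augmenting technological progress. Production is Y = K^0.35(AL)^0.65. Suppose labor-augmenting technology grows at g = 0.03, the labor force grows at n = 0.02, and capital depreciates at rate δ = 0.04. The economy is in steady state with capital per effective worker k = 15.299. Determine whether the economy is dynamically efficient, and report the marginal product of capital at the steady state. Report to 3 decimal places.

dynamically inefficient; MPK ≈ 0.059

Capital per effective worker breaks even when investment replaces (n + g + δ)·k; here n + g + δ = 0.09.
MPK = 0.35·k^(0.35−1) = 0.35·15.299^(-0.65) ≈ 0.0594.
MPK < 0.09, so the economy is dynamically inefficient (over-saving).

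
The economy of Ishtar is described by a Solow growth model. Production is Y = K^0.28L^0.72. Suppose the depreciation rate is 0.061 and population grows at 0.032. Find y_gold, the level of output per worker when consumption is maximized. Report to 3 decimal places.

y_gold ≈ 1.535

Break-even investment rate: n + δ = 0.032 + 0.061 = 0.093.
Golden rule sets MPK = n+δ: 0.28·k^(0.28−1) = 0.093, so k_gold = (0.28/0.093)^(1/0.72) ≈ 4.6220.
Output: y_gold = k_gold^0.28 = 4.6220^0.28 ≈ 1.5352.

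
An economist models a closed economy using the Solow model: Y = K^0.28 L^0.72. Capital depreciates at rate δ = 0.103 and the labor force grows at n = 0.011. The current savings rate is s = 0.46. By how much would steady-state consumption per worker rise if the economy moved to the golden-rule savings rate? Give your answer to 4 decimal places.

Break-even investment rate: n + δ = 0.011 + 0.103 = 0.114.
Current steady state (s = 0.46): k* = (0.46/0.114)^(1/0.72) ≈ 6.9416, y* = 6.9416^0.28 ≈ 1.7203, c* = (1−0.46)·1.7203 ≈ 0.9290.
Maximizing c = f(k) − (n+δ)·k gives f'(k) = n+δ, i.e. 0.28·k^(0.28−1) = 0.114, so k_gold = (0.28/0.114)^(1/0.72) ≈ 3.4835.
y_gold = 3.4835^0.28 ≈ 1.4183, c_gold = y_gold − 0.114·k_gold ≈ 1.0212.
Gain: Δc = 1.0212 − 0.9290 ≈ 0.0922.

Δc ≈ 0.0922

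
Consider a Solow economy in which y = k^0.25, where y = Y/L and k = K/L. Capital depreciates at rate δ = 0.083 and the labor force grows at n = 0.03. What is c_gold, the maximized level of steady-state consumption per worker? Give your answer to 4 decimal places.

c_gold ≈ 0.9773

Break-even investment rate: n + δ = 0.03 + 0.083 = 0.113.
Setting f'(k) = n+δ gives 0.25·k^(0.25−1) = 0.113, hence k_gold = (0.25/0.113)^(1/0.75) ≈ 2.8828.
y_gold = 2.8828^0.25 ≈ 1.3030.
c_gold = y_gold − (n+δ)·k_gold = 1.3030 − 0.113·2.8828 ≈ 0.9773.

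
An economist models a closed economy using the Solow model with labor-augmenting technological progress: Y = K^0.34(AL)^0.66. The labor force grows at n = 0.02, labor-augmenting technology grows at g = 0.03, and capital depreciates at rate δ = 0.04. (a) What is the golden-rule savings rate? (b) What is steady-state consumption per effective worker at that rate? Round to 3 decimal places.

(a) s_gold = 0.340; (b) c_gold ≈ 1.309

The effective depreciation rate is n + g + δ = 0.02 + 0.03 + 0.04 = 0.09.
For Cobb-Douglas, s_gold equals capital's share: s_gold = 0.34.
Setting f'(k) = n+g+δ gives 0.34·k^(0.34−1) = 0.09, hence k_gold = (0.34/0.09)^(1/0.66) ≈ 7.4920.
y_gold = 7.4920^0.34 ≈ 1.9832; c_gold = (1−0.34)·y_gold ≈ 1.3089.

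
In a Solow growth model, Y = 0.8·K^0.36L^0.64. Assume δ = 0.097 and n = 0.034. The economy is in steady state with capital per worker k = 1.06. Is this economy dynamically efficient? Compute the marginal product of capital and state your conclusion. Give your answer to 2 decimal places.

dynamically efficient; MPK ≈ 0.28

The effective depreciation rate is n + δ = 0.034 + 0.097 = 0.131.
MPK = 0.36·0.8·k^(0.36−1) = 0.36·0.8·1.06^(-0.64) ≈ 0.2775.
MPK > 0.131, so the economy is dynamically efficient (under-saving).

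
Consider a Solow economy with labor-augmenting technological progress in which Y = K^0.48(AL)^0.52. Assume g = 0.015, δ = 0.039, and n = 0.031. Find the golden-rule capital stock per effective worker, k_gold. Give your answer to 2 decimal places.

k_gold ≈ 27.91

Break-even investment rate: n + g + δ = 0.031 + 0.015 + 0.039 = 0.085.
At the golden rule the marginal product of capital equals n+g+δ: 0.48·k^(0.48−1) = 0.085. Solving, k_gold = (0.48/0.085)^(1/0.52) ≈ 27.9134.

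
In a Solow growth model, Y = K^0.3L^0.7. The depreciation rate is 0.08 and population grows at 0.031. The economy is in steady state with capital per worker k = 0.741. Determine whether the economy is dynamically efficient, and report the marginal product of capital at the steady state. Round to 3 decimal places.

n + δ = 0.031 + 0.08 = 0.111.
MPK = 0.3·k^(0.3−1) = 0.3·0.741^(-0.7) ≈ 0.3700.
MPK > 0.111, so the economy is dynamically efficient (under-saving).

dynamically efficient; MPK ≈ 0.370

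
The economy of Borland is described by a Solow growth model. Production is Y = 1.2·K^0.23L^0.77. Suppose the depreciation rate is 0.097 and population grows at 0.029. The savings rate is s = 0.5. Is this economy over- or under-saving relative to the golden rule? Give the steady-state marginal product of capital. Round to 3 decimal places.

over-saving; MPK ≈ 0.058

Break-even investment rate: n + δ = 0.029 + 0.097 = 0.126.
Steady-state k*: s·A·k^0.23 = 0.126·k gives k* = (0.5·1.2/0.126)^(1/0.77) ≈ 7.5899.
MPK = 0.23·1.2·7.5899^(-0.77) ≈ 0.0580.
MPK < n+δ = 0.126, so the economy is dynamically inefficient (over-saving).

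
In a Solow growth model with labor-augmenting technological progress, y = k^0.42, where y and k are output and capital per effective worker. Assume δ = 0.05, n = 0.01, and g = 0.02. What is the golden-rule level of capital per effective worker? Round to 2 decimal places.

k_gold ≈ 17.44

n + g + δ = 0.01 + 0.02 + 0.05 = 0.08.
At the golden rule the marginal product of capital equals n+g+δ: 0.42·k^(0.42−1) = 0.08. Solving, k_gold = (0.42/0.08)^(1/0.58) ≈ 17.4443.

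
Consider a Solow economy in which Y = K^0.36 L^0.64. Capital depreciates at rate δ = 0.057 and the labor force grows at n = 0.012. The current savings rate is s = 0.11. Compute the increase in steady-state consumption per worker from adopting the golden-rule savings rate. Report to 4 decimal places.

The effective depreciation rate is n + δ = 0.012 + 0.057 = 0.069.
Current steady state (s = 0.11): k* = (0.11/0.069)^(1/0.64) ≈ 2.0724, y* = 2.0724^0.36 ≈ 1.3000, c* = (1−0.11)·1.3000 ≈ 1.1570.
Maximizing c = f(k) − (n+δ)·k gives f'(k) = n+δ, i.e. 0.36·k^(0.36−1) = 0.069, so k_gold = (0.36/0.069)^(1/0.64) ≈ 13.2136.
y_gold = 13.2136^0.36 ≈ 2.5326, c_gold = y_gold − 0.069·k_gold ≈ 1.6209.
Gain: Δc = 1.6209 − 1.1570 ≈ 0.4639.

Δc ≈ 0.4639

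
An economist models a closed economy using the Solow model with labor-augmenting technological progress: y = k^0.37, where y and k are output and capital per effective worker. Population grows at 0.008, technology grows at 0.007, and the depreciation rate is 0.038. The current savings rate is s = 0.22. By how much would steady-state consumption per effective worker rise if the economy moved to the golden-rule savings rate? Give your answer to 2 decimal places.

Δc ≈ 0.17

Capital per effective worker breaks even when investment replaces (n + g + δ)·k; here n + g + δ = 0.053.
Current steady state (s = 0.22): k* = (0.22/0.053)^(1/0.63) ≈ 9.5760, y* = 9.5760^0.37 ≈ 2.3070, c* = (1−0.22)·2.3070 ≈ 1.7994.
Golden rule sets MPK = n+g+δ: 0.37·k^(0.37−1) = 0.053, so k_gold = (0.37/0.053)^(1/0.63) ≈ 21.8557.
y_gold = 21.8557^0.37 ≈ 3.1307, c_gold = y_gold − 0.053·k_gold ≈ 1.9723.
Gain: Δc = 1.9723 − 1.7994 ≈ 0.1729.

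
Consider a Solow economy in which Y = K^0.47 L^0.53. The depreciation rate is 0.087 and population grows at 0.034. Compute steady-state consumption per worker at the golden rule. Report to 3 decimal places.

c_gold ≈ 1.766

Capital per worker breaks even when investment replaces (n + δ)·k; here n + δ = 0.121.
Setting f'(k) = n+δ gives 0.47·k^(0.47−1) = 0.121, hence k_gold = (0.47/0.121)^(1/0.53) ≈ 12.9393.
y_gold = 12.9393^0.47 ≈ 3.3312.
c_gold = y_gold − (n+δ)·k_gold = 3.3312 − 0.121·12.9393 ≈ 1.7655.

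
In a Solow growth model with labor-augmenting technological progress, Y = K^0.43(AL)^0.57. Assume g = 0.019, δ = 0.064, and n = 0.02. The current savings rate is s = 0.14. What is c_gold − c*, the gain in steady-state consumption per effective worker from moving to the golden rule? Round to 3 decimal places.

The effective depreciation rate is n + g + δ = 0.02 + 0.019 + 0.064 = 0.103.
Current steady state (s = 0.14): k* = (0.14/0.103)^(1/0.57) ≈ 1.7133, y* = 1.7133^0.43 ≈ 1.2605, c* = (1−0.14)·1.2605 ≈ 1.0841.
Maximizing c = f(k) − (n+g+δ)·k gives f'(k) = n+g+δ, i.e. 0.43·k^(0.43−1) = 0.103, so k_gold = (0.43/0.103)^(1/0.57) ≈ 12.2695.
y_gold = 12.2695^0.43 ≈ 2.9390, c_gold = y_gold − 0.103·k_gold ≈ 1.6752.
Gain: Δc = 1.6752 − 1.0841 ≈ 0.5912.

Δc ≈ 0.591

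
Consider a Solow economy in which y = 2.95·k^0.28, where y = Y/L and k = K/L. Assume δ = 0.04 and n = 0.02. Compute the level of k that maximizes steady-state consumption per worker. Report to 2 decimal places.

n + δ = 0.02 + 0.04 = 0.06.
Setting f'(k) = n+δ gives 0.28·2.95·k^(0.28−1) = 0.06, hence k_gold = (0.28·2.95/0.06)^(1/0.72) ≈ 38.1686.

k_gold ≈ 38.17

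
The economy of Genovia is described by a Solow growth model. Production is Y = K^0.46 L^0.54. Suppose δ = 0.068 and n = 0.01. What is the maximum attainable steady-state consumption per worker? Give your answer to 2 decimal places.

c_gold ≈ 2.45

Capital per worker breaks even when investment replaces (n + δ)·k; here n + δ = 0.078.
Maximizing c = f(k) − (n+δ)·k gives f'(k) = n+δ, i.e. 0.46·k^(0.46−1) = 0.078, so k_gold = (0.46/0.078)^(1/0.54) ≈ 26.7396.
y_gold = 26.7396^0.46 ≈ 4.5341.
c_gold = y_gold − (n+δ)·k_gold = 4.5341 − 0.078·26.7396 ≈ 2.4484.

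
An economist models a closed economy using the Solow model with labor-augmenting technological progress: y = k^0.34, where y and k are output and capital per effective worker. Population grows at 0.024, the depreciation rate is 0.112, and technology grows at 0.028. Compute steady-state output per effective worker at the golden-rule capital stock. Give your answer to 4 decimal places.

n + g + δ = 0.024 + 0.028 + 0.112 = 0.164.
At the golden rule the marginal product of capital equals n+g+δ: 0.34·k^(0.34−1) = 0.164. Solving, k_gold = (0.34/0.164)^(1/0.66) ≈ 3.0182.
Output: y_gold = k_gold^0.34 = 3.0182^0.34 ≈ 1.4558.

y_gold ≈ 1.4558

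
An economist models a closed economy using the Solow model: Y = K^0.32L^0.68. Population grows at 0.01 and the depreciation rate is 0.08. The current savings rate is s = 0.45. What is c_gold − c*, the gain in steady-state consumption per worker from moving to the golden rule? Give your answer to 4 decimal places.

Δc ≈ 0.0623

Break-even investment rate: n + δ = 0.01 + 0.08 = 0.09.
Current steady state (s = 0.45): k* = (0.45/0.09)^(1/0.68) ≈ 10.6634, y* = 10.6634^0.32 ≈ 2.1327, c* = (1−0.45)·2.1327 ≈ 1.1730.
At the golden rule the marginal product of capital equals n+δ: 0.32·k^(0.32−1) = 0.09. Solving, k_gold = (0.32/0.09)^(1/0.68) ≈ 6.4589.
y_gold = 6.4589^0.32 ≈ 1.8166, c_gold = y_gold − 0.09·k_gold ≈ 1.2353.
Gain: Δc = 1.2353 − 1.1730 ≈ 0.0623.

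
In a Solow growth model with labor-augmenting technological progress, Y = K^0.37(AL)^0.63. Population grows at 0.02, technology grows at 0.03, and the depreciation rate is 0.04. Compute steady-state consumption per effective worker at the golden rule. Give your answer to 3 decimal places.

The effective depreciation rate is n + g + δ = 0.02 + 0.03 + 0.04 = 0.09.
Maximizing c = f(k) − (n+g+δ)·k gives f'(k) = n+g+δ, i.e. 0.37·k^(0.37−1) = 0.09, so k_gold = (0.37/0.09)^(1/0.63) ≈ 9.4306.
y_gold = 9.4306^0.37 ≈ 2.2939.
c_gold = y_gold − (n+g+δ)·k_gold = 2.2939 − 0.09·9.4306 ≈ 1.4452.

c_gold ≈ 1.445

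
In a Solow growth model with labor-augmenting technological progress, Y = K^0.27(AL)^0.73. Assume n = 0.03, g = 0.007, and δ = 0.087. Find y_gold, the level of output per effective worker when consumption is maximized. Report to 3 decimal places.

y_gold ≈ 1.333

Capital per effective worker breaks even when investment replaces (n + g + δ)·k; here n + g + δ = 0.124.
Golden rule sets MPK = n+g+δ: 0.27·k^(0.27−1) = 0.124, so k_gold = (0.27/0.124)^(1/0.73) ≈ 2.9036.
Output: y_gold = k_gold^0.27 = 2.9036^0.27 ≈ 1.3335.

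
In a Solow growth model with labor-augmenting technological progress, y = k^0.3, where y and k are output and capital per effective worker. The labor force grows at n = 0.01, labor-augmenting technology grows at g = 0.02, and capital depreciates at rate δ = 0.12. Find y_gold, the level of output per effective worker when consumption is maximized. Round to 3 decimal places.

y_gold ≈ 1.346

The effective depreciation rate is n + g + δ = 0.01 + 0.02 + 0.12 = 0.15.
Golden rule sets MPK = n+g+δ: 0.3·k^(0.3−1) = 0.15, so k_gold = (0.3/0.15)^(1/0.7) ≈ 2.6918.
Output: y_gold = k_gold^0.3 = 2.6918^0.3 ≈ 1.3459.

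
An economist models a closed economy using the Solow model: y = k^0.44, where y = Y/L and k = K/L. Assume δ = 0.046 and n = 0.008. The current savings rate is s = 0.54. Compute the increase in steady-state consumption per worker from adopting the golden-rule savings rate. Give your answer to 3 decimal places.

Δc ≈ 0.102

n + δ = 0.008 + 0.046 = 0.054.
Current steady state (s = 0.54): k* = (0.54/0.054)^(1/0.56) ≈ 61.0540, y* = 61.0540^0.44 ≈ 6.1054, c* = (1−0.54)·6.1054 ≈ 2.8085.
Maximizing c = f(k) − (n+δ)·k gives f'(k) = n+δ, i.e. 0.44·k^(0.44−1) = 0.054, so k_gold = (0.44/0.054)^(1/0.56) ≈ 42.3537.
y_gold = 42.3537^0.44 ≈ 5.1979, c_gold = y_gold − 0.054·k_gold ≈ 2.9109.
Gain: Δc = 2.9109 − 2.8085 ≈ 0.1024.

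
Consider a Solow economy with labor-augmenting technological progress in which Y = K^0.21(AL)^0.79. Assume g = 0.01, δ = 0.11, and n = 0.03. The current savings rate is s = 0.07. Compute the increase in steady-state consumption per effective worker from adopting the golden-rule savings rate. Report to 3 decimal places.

Δc ≈ 0.104

The effective depreciation rate is n + g + δ = 0.03 + 0.01 + 0.11 = 0.15.
Current steady state (s = 0.07): k* = (0.07/0.15)^(1/0.79) ≈ 0.3811, y* = 0.3811^0.21 ≈ 0.8166, c* = (1−0.07)·0.8166 ≈ 0.7594.
Golden rule sets MPK = n+g+δ: 0.21·k^(0.21−1) = 0.15, so k_gold = (0.21/0.15)^(1/0.79) ≈ 1.5310.
y_gold = 1.5310^0.21 ≈ 1.0936, c_gold = y_gold − 0.15·k_gold ≈ 0.8639.
Gain: Δc = 0.8639 − 0.7594 ≈ 0.1045.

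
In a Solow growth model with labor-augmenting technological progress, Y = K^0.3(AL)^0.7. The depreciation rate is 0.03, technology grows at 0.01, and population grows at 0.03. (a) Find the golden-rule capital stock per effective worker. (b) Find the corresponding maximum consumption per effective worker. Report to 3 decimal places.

The effective depreciation rate is n + g + δ = 0.03 + 0.01 + 0.03 = 0.07.
Golden rule sets MPK = n+g+δ: 0.3·k^(0.3−1) = 0.07, so k_gold = (0.3/0.07)^(1/0.7) ≈ 7.9963.
y_gold = 7.9963^0.3 ≈ 1.8658; c_gold = y_gold − 0.07·k_gold ≈ 1.3061.

(a) k_gold ≈ 7.996; (b) c_gold ≈ 1.306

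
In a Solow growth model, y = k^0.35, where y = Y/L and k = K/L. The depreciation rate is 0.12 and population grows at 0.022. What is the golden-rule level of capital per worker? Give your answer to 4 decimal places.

The effective depreciation rate is n + δ = 0.022 + 0.12 = 0.142.
Maximizing c = f(k) − (n+δ)·k gives f'(k) = n+δ, i.e. 0.35·k^(0.35−1) = 0.142, so k_gold = (0.35/0.142)^(1/0.65) ≈ 4.0062.

k_gold ≈ 4.0062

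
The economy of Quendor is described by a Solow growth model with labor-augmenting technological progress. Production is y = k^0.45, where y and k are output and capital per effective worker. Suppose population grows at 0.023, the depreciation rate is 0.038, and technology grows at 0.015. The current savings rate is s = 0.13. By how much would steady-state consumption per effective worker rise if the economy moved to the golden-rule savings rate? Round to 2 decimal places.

n + g + δ = 0.023 + 0.015 + 0.038 = 0.076.
Current steady state (s = 0.13): k* = (0.13/0.076)^(1/0.55) ≈ 2.6538, y* = 2.6538^0.45 ≈ 1.5515, c* = (1−0.13)·1.5515 ≈ 1.3498.
At the golden rule the marginal product of capital equals n+g+δ: 0.45·k^(0.45−1) = 0.076. Solving, k_gold = (0.45/0.076)^(1/0.55) ≈ 25.3724.
y_gold = 25.3724^0.45 ≈ 4.2851, c_gold = y_gold − 0.076·k_gold ≈ 2.3568.
Gain: Δc = 2.3568 − 1.3498 ≈ 1.0070.

Δc ≈ 1.01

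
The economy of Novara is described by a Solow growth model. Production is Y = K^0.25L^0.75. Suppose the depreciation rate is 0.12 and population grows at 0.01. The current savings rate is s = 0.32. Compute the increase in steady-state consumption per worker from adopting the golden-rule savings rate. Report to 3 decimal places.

Δc ≈ 0.015

Capital per worker breaks even when investment replaces (n + δ)·k; here n + δ = 0.13.
Current steady state (s = 0.32): k* = (0.32/0.13)^(1/0.75) ≈ 3.3236, y* = 3.3236^0.25 ≈ 1.3502, c* = (1−0.32)·1.3502 ≈ 0.9181.
Maximizing c = f(k) − (n+δ)·k gives f'(k) = n+δ, i.e. 0.25·k^(0.25−1) = 0.13, so k_gold = (0.25/0.13)^(1/0.75) ≈ 2.3915.
y_gold = 2.3915^0.25 ≈ 1.2436, c_gold = y_gold − 0.13·k_gold ≈ 0.9327.
Gain: Δc = 0.9327 − 0.9181 ≈ 0.0145.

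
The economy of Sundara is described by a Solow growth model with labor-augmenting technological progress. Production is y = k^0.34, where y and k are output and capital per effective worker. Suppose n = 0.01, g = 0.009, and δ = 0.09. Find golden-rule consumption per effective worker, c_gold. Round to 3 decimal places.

c_gold ≈ 1.186

Break-even investment rate: n + g + δ = 0.01 + 0.009 + 0.09 = 0.109.
Golden rule sets MPK = n+g+δ: 0.34·k^(0.34−1) = 0.109, so k_gold = (0.34/0.109)^(1/0.66) ≈ 5.6049.
y_gold = 5.6049^0.34 ≈ 1.7969.
c_gold = y_gold − (n+g+δ)·k_gold = 1.7969 − 0.109·5.6049 ≈ 1.1859.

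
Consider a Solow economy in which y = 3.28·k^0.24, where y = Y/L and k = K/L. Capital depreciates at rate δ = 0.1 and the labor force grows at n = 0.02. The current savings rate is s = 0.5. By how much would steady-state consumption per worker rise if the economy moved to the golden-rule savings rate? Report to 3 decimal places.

Δc ≈ 0.770

The effective depreciation rate is n + δ = 0.02 + 0.1 = 0.12.
Current steady state (s = 0.5): k* = (0.5·3.28/0.12)^(1/0.76) ≈ 31.2099, y* = 3.28·31.2099^0.24 ≈ 7.4904, c* = (1−0.5)·7.4904 ≈ 3.7452.
Maximizing c = f(k) − (n+δ)·k gives f'(k) = n+δ, i.e. 0.24·3.28·k^(0.24−1) = 0.12, so k_gold = (0.24·3.28/0.12)^(1/0.76) ≈ 11.8816.
y_gold = 3.28·11.8816^0.24 ≈ 5.9408, c_gold = y_gold − 0.12·k_gold ≈ 4.5150.
Gain: Δc = 4.5150 − 3.7452 ≈ 0.7698.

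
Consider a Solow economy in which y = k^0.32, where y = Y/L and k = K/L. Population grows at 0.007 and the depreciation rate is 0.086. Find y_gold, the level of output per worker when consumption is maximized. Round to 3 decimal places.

y_gold ≈ 1.789

Break-even investment rate: n + δ = 0.007 + 0.086 = 0.093.
Maximizing c = f(k) − (n+δ)·k gives f'(k) = n+δ, i.e. 0.32·k^(0.32−1) = 0.093, so k_gold = (0.32/0.093)^(1/0.68) ≈ 6.1548.
Output: y_gold = k_gold^0.32 = 6.1548^0.32 ≈ 1.7887.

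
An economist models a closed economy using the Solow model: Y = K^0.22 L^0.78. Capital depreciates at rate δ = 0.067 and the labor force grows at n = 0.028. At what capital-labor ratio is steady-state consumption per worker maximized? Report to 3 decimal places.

k_gold ≈ 2.935

Break-even investment rate: n + δ = 0.028 + 0.067 = 0.095.
At the golden rule the marginal product of capital equals n+δ: 0.22·k^(0.22−1) = 0.095. Solving, k_gold = (0.22/0.095)^(1/0.78) ≈ 2.9347.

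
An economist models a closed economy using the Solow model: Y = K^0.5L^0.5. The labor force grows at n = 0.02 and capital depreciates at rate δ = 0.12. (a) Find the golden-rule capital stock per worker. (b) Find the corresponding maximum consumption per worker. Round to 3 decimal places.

(a) k_gold ≈ 12.755; (b) c_gold ≈ 1.786

Break-even investment rate: n + δ = 0.02 + 0.12 = 0.14.
At the golden rule the marginal product of capital equals n+δ: 0.5·k^(0.5−1) = 0.14. Solving, k_gold = (0.5/0.14)^(1/0.5) ≈ 12.7551.
y_gold = 12.7551^0.5 ≈ 3.5714; c_gold = y_gold − 0.14·k_gold ≈ 1.7857.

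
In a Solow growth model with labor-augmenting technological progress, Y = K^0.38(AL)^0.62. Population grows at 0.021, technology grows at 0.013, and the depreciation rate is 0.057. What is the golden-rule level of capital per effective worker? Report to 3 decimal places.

k_gold ≈ 10.028

Break-even investment rate: n + g + δ = 0.021 + 0.013 + 0.057 = 0.091.
Setting f'(k) = n+g+δ gives 0.38·k^(0.38−1) = 0.091, hence k_gold = (0.38/0.091)^(1/0.62) ≈ 10.0276.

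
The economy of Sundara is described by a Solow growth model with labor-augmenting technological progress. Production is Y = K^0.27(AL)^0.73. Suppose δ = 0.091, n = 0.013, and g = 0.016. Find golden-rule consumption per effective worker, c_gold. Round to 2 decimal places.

c_gold ≈ 0.99

n + g + δ = 0.013 + 0.016 + 0.091 = 0.12.
Golden rule sets MPK = n+g+δ: 0.27·k^(0.27−1) = 0.12, so k_gold = (0.27/0.12)^(1/0.73) ≈ 3.0370.
y_gold = 3.0370^0.27 ≈ 1.3498.
c_gold = y_gold − (n+g+δ)·k_gold = 1.3498 − 0.12·3.0370 ≈ 0.9853.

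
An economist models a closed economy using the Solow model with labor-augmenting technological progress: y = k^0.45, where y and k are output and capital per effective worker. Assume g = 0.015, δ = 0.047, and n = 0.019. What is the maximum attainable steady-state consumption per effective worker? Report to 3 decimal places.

c_gold ≈ 2.237

Capital per effective worker breaks even when investment replaces (n + g + δ)·k; here n + g + δ = 0.081.
Setting f'(k) = n+g+δ gives 0.45·k^(0.45−1) = 0.081, hence k_gold = (0.45/0.081)^(1/0.55) ≈ 22.5970.
y_gold = 22.5970^0.45 ≈ 4.0675.
c_gold = y_gold − (n+g+δ)·k_gold = 4.0675 − 0.081·22.5970 ≈ 2.2371.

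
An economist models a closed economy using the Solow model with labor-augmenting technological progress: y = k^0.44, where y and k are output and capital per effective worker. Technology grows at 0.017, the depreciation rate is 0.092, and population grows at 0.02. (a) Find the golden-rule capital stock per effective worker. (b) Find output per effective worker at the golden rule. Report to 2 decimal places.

Break-even investment rate: n + g + δ = 0.02 + 0.017 + 0.092 = 0.129.
Golden rule sets MPK = n+g+δ: 0.44·k^(0.44−1) = 0.129, so k_gold = (0.44/0.129)^(1/0.56) ≈ 8.9442.
y_gold = 8.9442^0.44 ≈ 2.6223.

(a) k_gold ≈ 8.94; (b) y_gold ≈ 2.62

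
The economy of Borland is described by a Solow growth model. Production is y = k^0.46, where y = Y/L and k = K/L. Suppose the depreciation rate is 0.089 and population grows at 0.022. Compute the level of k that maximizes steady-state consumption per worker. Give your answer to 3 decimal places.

The effective depreciation rate is n + δ = 0.022 + 0.089 = 0.111.
Setting f'(k) = n+δ gives 0.46·k^(0.46−1) = 0.111, hence k_gold = (0.46/0.111)^(1/0.54) ≈ 13.9123.

k_gold ≈ 13.912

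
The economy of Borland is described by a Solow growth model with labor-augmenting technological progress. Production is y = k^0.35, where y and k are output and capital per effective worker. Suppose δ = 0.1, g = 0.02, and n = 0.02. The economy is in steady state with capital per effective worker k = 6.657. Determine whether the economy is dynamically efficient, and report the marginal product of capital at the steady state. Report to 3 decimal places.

n + g + δ = 0.02 + 0.02 + 0.1 = 0.14.
MPK = 0.35·k^(0.35−1) = 0.35·6.657^(-0.65) ≈ 0.1021.
MPK < 0.14, so the economy is dynamically inefficient (over-saving).

dynamically inefficient; MPK ≈ 0.102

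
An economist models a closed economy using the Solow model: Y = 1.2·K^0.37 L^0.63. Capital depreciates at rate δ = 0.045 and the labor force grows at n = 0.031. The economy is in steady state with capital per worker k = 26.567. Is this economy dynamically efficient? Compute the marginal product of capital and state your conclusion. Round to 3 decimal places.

Capital per worker breaks even when investment replaces (n + δ)·k; here n + δ = 0.076.
MPK = 0.37·1.2·k^(0.37−1) = 0.37·1.2·26.567^(-0.63) ≈ 0.0562.
MPK < 0.076, so the economy is dynamically inefficient (over-saving).

dynamically inefficient; MPK ≈ 0.056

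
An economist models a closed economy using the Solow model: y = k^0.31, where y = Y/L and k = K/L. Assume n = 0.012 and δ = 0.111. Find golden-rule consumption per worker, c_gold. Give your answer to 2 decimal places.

c_gold ≈ 1.05

n + δ = 0.012 + 0.111 = 0.123.
At the golden rule the marginal product of capital equals n+δ: 0.31·k^(0.31−1) = 0.123. Solving, k_gold = (0.31/0.123)^(1/0.69) ≈ 3.8179.
y_gold = 3.8179^0.31 ≈ 1.5148.
c_gold = y_gold − (n+δ)·k_gold = 1.5148 − 0.123·3.8179 ≈ 1.0452.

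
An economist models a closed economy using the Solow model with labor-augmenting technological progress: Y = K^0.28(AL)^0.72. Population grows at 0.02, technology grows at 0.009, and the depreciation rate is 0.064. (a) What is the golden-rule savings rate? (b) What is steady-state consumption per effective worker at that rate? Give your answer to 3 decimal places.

(a) s_gold = 0.280; (b) c_gold ≈ 1.105

Break-even investment rate: n + g + δ = 0.02 + 0.009 + 0.064 = 0.093.
For Cobb-Douglas, s_gold equals capital's share: s_gold = 0.28.
Setting f'(k) = n+g+δ gives 0.28·k^(0.28−1) = 0.093, hence k_gold = (0.28/0.093)^(1/0.72) ≈ 4.6220.
y_gold = 4.6220^0.28 ≈ 1.5352; c_gold = (1−0.28)·y_gold ≈ 1.1053.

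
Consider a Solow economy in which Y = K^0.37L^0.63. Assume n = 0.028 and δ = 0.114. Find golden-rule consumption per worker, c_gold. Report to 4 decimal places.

c_gold ≈ 1.1056

Break-even investment rate: n + δ = 0.028 + 0.114 = 0.142.
Maximizing c = f(k) − (n+δ)·k gives f'(k) = n+δ, i.e. 0.37·k^(0.37−1) = 0.142, so k_gold = (0.37/0.142)^(1/0.63) ≈ 4.5728.
y_gold = 4.5728^0.37 ≈ 1.7550.
c_gold = y_gold − (n+δ)·k_gold = 1.7550 − 0.142·4.5728 ≈ 1.1056.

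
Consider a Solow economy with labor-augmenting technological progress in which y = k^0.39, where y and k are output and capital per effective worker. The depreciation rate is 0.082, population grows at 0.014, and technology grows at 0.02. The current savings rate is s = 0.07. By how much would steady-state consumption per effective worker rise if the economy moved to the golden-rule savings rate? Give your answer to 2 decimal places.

Δc ≈ 0.65

n + g + δ = 0.014 + 0.02 + 0.082 = 0.116.
Current steady state (s = 0.07): k* = (0.07/0.116)^(1/0.61) ≈ 0.4369, y* = 0.4369^0.39 ≈ 0.7240, c* = (1−0.07)·0.7240 ≈ 0.6733.
Setting f'(k) = n+g+δ gives 0.39·k^(0.39−1) = 0.116, hence k_gold = (0.39/0.116)^(1/0.61) ≈ 7.2994.
y_gold = 7.2994^0.39 ≈ 2.1711, c_gold = y_gold − 0.116·k_gold ≈ 1.3244.
Gain: Δc = 1.3244 − 0.6733 ≈ 0.6510.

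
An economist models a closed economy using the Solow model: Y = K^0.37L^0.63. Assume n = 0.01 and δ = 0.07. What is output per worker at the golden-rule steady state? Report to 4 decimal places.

y_gold ≈ 2.4582

Break-even investment rate: n + δ = 0.01 + 0.07 = 0.08.
At the golden rule the marginal product of capital equals n+δ: 0.37·k^(0.37−1) = 0.08. Solving, k_gold = (0.37/0.08)^(1/0.63) ≈ 11.3693.
Output: y_gold = k_gold^0.37 = 11.3693^0.37 ≈ 2.4582.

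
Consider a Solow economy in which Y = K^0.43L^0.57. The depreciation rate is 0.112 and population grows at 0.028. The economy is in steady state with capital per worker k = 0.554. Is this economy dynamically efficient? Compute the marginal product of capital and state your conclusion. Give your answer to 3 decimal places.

n + δ = 0.028 + 0.112 = 0.14.
MPK = 0.43·k^(0.43−1) = 0.43·0.554^(-0.57) ≈ 0.6021.
MPK > 0.14, so the economy is dynamically efficient (under-saving).

dynamically efficient; MPK ≈ 0.602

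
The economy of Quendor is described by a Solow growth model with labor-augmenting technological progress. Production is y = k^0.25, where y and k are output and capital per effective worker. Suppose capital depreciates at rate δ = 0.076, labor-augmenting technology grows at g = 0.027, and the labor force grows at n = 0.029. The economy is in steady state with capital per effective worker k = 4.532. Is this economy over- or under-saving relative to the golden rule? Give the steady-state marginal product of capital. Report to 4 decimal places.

over-saving; MPK ≈ 0.0805

The effective depreciation rate is n + g + δ = 0.029 + 0.027 + 0.076 = 0.132.
MPK = 0.25·k^(0.25−1) = 0.25·4.532^(-0.75) ≈ 0.0805.
MPK < 0.132, so the economy is dynamically inefficient (over-saving).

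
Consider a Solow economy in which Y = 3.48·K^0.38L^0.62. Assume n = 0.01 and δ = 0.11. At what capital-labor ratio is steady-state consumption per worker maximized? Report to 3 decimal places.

Capital per worker breaks even when investment replaces (n + δ)·k; here n + δ = 0.12.
At the golden rule the marginal product of capital equals n+δ: 0.38·3.48·k^(0.38−1) = 0.12. Solving, k_gold = (0.38·3.48/0.12)^(1/0.62) ≈ 47.9665.

k_gold ≈ 47.967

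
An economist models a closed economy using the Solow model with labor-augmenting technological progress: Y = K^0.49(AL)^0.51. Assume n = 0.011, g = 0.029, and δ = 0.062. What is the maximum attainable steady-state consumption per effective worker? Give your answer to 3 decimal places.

c_gold ≈ 2.304

Capital per effective worker breaks even when investment replaces (n + g + δ)·k; here n + g + δ = 0.102.
Setting f'(k) = n+g+δ gives 0.49·k^(0.49−1) = 0.102, hence k_gold = (0.49/0.102)^(1/0.51) ≈ 21.7001.
y_gold = 21.7001^0.49 ≈ 4.5172.
c_gold = y_gold − (n+g+δ)·k_gold = 4.5172 − 0.102·21.7001 ≈ 2.3038.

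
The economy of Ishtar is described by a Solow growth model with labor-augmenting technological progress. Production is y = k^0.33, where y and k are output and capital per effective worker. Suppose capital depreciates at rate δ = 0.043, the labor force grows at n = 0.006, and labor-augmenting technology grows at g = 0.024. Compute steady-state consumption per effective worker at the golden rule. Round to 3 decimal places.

c_gold ≈ 1.409

Capital per effective worker breaks even when investment replaces (n + g + δ)·k; here n + g + δ = 0.073.
Golden rule sets MPK = n+g+δ: 0.33·k^(0.33−1) = 0.073, so k_gold = (0.33/0.073)^(1/0.67) ≈ 9.5038.
y_gold = 9.5038^0.33 ≈ 2.1024.
c_gold = y_gold − (n+g+δ)·k_gold = 2.1024 − 0.073·9.5038 ≈ 1.4086.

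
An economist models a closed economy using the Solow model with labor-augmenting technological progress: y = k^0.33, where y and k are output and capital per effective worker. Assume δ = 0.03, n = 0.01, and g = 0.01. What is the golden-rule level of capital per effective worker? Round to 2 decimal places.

k_gold ≈ 16.72

The effective depreciation rate is n + g + δ = 0.01 + 0.01 + 0.03 = 0.05.
At the golden rule the marginal product of capital equals n+g+δ: 0.33·k^(0.33−1) = 0.05. Solving, k_gold = (0.33/0.05)^(1/0.67) ≈ 16.7186.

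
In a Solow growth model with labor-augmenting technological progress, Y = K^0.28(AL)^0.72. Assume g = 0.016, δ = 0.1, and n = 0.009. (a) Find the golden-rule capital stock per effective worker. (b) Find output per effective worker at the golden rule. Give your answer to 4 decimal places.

The effective depreciation rate is n + g + δ = 0.009 + 0.016 + 0.1 = 0.125.
Setting f'(k) = n+g+δ gives 0.28·k^(0.28−1) = 0.125, hence k_gold = (0.28/0.125)^(1/0.72) ≈ 3.0652.
y_gold = 3.0652^0.28 ≈ 1.3684.

(a) k_gold ≈ 3.0652; (b) y_gold ≈ 1.3684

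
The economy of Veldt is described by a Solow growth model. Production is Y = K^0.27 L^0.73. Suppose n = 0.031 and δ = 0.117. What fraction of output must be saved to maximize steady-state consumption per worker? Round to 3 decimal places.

s_gold = 0.270

n + δ = 0.031 + 0.117 = 0.148.
At the golden rule MPK = n+δ, and in any Cobb-Douglas steady state s = (n+δ)·k/y = MPK·k/y = capital's share 0.27.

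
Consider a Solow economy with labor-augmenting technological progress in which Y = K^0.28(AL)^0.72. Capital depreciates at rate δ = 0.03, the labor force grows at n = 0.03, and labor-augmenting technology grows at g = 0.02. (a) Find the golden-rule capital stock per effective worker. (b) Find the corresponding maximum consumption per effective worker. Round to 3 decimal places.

(a) k_gold ≈ 5.697; (b) c_gold ≈ 1.172

Capital per effective worker breaks even when investment replaces (n + g + δ)·k; here n + g + δ = 0.08.
Setting f'(k) = n+g+δ gives 0.28·k^(0.28−1) = 0.08, hence k_gold = (0.28/0.08)^(1/0.72) ≈ 5.6971.
y_gold = 5.6971^0.28 ≈ 1.6277; c_gold = y_gold − 0.08·k_gold ≈ 1.1720.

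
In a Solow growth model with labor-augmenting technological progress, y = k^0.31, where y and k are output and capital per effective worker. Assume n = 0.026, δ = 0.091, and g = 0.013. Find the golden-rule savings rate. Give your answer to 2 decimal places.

s_gold = 0.31

Break-even investment rate: n + g + δ = 0.026 + 0.013 + 0.091 = 0.13.
At the golden rule MPK = n+g+δ, and in any Cobb-Douglas steady state s = (n+g+δ)·k/y = MPK·k/y = capital's share 0.31.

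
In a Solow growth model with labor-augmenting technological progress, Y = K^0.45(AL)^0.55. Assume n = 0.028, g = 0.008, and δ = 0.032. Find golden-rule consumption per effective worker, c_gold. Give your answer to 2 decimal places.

n + g + δ = 0.028 + 0.008 + 0.032 = 0.068.
Setting f'(k) = n+g+δ gives 0.45·k^(0.45−1) = 0.068, hence k_gold = (0.45/0.068)^(1/0.55) ≈ 31.0591.
y_gold = 31.0591^0.45 ≈ 4.6934.
c_gold = y_gold − (n+g+δ)·k_gold = 4.6934 − 0.068·31.0591 ≈ 2.5814.

c_gold ≈ 2.58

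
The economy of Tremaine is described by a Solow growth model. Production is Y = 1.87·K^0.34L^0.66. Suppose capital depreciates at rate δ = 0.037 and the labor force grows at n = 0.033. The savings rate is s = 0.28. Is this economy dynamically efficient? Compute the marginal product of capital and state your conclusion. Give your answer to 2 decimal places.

Break-even investment rate: n + δ = 0.033 + 0.037 = 0.07.
Steady-state k*: s·A·k^0.34 = 0.07·k gives k* = (0.28·1.87/0.07)^(1/0.66) ≈ 21.0908.
MPK = 0.34·1.87·21.0908^(-0.66) ≈ 0.0850.
MPK > n+δ = 0.07, so the economy is dynamically efficient (under-saving).

dynamically efficient; MPK ≈ 0.08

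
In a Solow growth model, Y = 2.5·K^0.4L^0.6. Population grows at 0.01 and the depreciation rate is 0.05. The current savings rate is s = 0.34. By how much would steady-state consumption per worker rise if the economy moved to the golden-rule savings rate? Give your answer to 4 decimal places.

The effective depreciation rate is n + δ = 0.01 + 0.05 = 0.06.
Current steady state (s = 0.34): k* = (0.34·2.5/0.06)^(1/0.6) ≈ 82.9429, y* = 2.5·82.9429^0.4 ≈ 14.6370, c* = (1−0.34)·14.6370 ≈ 9.6604.
At the golden rule the marginal product of capital equals n+δ: 0.4·2.5·k^(0.4−1) = 0.06. Solving, k_gold = (0.4·2.5/0.06)^(1/0.6) ≈ 108.7463.
y_gold = 2.5·108.7463^0.4 ≈ 16.3119, c_gold = y_gold − 0.06·k_gold ≈ 9.7872.
Gain: Δc = 9.7872 − 9.6604 ≈ 0.1268.

Δc ≈ 0.1268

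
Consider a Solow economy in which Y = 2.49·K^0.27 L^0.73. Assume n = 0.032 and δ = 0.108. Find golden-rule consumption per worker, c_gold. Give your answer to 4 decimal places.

c_gold ≈ 3.2476

Break-even investment rate: n + δ = 0.032 + 0.108 = 0.14.
Setting f'(k) = n+δ gives 0.27·2.49·k^(0.27−1) = 0.14, hence k_gold = (0.27·2.49/0.14)^(1/0.73) ≈ 8.5797.
y_gold = 2.49·8.5797^0.27 ≈ 4.4487.
c_gold = y_gold − (n+δ)·k_gold = 4.4487 − 0.14·8.5797 ≈ 3.2476.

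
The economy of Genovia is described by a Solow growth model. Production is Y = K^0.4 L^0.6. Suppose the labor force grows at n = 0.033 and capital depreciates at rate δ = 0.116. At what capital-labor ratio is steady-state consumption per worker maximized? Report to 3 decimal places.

The effective depreciation rate is n + δ = 0.033 + 0.116 = 0.149.
At the golden rule the marginal product of capital equals n+δ: 0.4·k^(0.4−1) = 0.149. Solving, k_gold = (0.4/0.149)^(1/0.6) ≈ 5.1855.

k_gold ≈ 5.185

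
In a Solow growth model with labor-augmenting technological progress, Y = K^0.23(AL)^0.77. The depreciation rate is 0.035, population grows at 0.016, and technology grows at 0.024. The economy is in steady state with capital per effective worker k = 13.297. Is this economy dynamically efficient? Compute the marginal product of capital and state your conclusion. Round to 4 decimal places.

n + g + δ = 0.016 + 0.024 + 0.035 = 0.075.
MPK = 0.23·k^(0.23−1) = 0.23·13.297^(-0.77) ≈ 0.0314.
MPK < 0.075, so the economy is dynamically inefficient (over-saving).

dynamically inefficient; MPK ≈ 0.0314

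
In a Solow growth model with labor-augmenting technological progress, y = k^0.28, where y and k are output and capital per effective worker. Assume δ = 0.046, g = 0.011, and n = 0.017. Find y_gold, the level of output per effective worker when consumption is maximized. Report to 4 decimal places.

Break-even investment rate: n + g + δ = 0.017 + 0.011 + 0.046 = 0.074.
Maximizing c = f(k) − (n+g+δ)·k gives f'(k) = n+g+δ, i.e. 0.28·k^(0.28−1) = 0.074, so k_gold = (0.28/0.074)^(1/0.72) ≈ 6.3486.
Output: y_gold = k_gold^0.28 = 6.3486^0.28 ≈ 1.6778.

y_gold ≈ 1.6778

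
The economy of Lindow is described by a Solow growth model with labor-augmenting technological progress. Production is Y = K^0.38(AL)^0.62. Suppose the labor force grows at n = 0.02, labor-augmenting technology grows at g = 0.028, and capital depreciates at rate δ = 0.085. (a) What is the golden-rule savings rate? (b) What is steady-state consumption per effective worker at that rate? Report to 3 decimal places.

(a) s_gold = 0.380; (b) c_gold ≈ 1.180

The effective depreciation rate is n + g + δ = 0.02 + 0.028 + 0.085 = 0.133.
For Cobb-Douglas, s_gold equals capital's share: s_gold = 0.38.
Setting f'(k) = n+g+δ gives 0.38·k^(0.38−1) = 0.133, hence k_gold = (0.38/0.133)^(1/0.62) ≈ 5.4372.
y_gold = 5.4372^0.38 ≈ 1.9030; c_gold = (1−0.38)·y_gold ≈ 1.1799.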